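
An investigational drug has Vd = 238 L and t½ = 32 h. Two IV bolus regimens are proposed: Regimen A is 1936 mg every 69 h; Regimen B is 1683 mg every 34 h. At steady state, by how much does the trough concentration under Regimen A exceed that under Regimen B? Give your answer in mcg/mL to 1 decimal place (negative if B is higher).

-4.1 mcg/mL

Regimen A: f = (1/2)^(69/32) ≈ 0.2243; Cmin,ss = (1936/238)·f/(1−f) ≈ 2.352 mcg/mL.
Regimen B: f = (1/2)^(34/32) ≈ 0.4788; Cmin,ss = (1683/238)·f/(1−f) ≈ 6.496 mcg/mL.
Difference ≈ 2.352 − 6.496 ≈ -4.144 mcg/mL.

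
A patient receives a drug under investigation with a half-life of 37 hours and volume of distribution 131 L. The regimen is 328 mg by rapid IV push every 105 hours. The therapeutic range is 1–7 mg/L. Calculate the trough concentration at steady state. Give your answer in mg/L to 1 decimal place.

τ/t½ = 105/37 ≈ 2.8378, so fraction remaining f = (1/2)^(105/37) ≈ 0.1399.
Single-dose peak C₀ = D/Vd = 328/131 ≈ 2.504 mg/L.
Steady-state trough Cmin,ss = C₀·f/(1−f) ≈ 2.504 × 0.1399/0.8601 ≈ 0.407 mg/L.
Trough 0.4 mg/L vs MEC 1 mg/L: subtherapeutic.

0.4 mg/L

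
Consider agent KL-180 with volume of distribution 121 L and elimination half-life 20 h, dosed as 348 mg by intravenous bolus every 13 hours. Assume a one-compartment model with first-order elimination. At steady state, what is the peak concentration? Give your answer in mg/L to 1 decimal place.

k = ln2/t½ = ln2/20 ≈ 0.034657 h⁻¹; fraction remaining f = e^(−kτ) = e^(−0.034657×13) ≈ 0.6373.
At steady state, accumulation factor R = 1/(1 − e^(−kτ)) ≈ 2.7571.
Each bolus raises the concentration by D/Vd = 348/121 ≈ 2.876 mg/L.
Cmax,ss = C₀/(1 − f) ≈ 2.876/0.3627 ≈ 7.929 mg/L.

7.9 mg/L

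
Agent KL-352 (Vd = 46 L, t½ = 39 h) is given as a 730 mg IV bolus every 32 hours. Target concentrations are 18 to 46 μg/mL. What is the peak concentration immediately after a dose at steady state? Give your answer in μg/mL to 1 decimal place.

36.6 μg/mL

k = ln2/t½ = ln2/39 ≈ 0.017773 h⁻¹; fraction remaining f = e^(−kτ) = e^(−0.017773×32) ≈ 0.5662.
Accumulation ratio R = 1/(1 − f) ≈ 1/0.4338 ≈ 2.3052.
Single-dose peak C₀ = D/Vd = 730/46 ≈ 15.870 μg/mL.
Cmax,ss = C₀/(1 − f) ≈ 15.870/0.4338 ≈ 36.584 μg/mL.
Peak 36.6 μg/mL vs MTC 46 μg/mL: below toxic threshold.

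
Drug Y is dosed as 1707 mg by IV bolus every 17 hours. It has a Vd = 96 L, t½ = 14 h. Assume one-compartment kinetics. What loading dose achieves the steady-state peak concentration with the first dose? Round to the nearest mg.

3000 mg

f = (1/2)^(17/14) ≈ 0.430986; accumulation ratio R = 1/(1−f) ≈ 1.75743.
Loading dose to hit Cmax,ss on first dose: D_load = D_maint·R ≈ 1707 × 1.75743 ≈ 2999.93 mg.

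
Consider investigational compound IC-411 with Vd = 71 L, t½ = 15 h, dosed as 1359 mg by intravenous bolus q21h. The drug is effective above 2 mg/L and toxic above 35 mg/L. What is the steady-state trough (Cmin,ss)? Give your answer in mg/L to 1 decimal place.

τ/t½ = 21/15 ≈ 1.4, so fraction remaining f = (1/2)^(21/15) ≈ 0.3789.
At steady state, accumulation factor R = 1/(1 − e^(−kτ)) ≈ 1.6100.
Each bolus raises the concentration by D/Vd = 1359/71 ≈ 19.141 mg/L.
Cmax,ss = C₀/(1 − f) ≈ 19.141/0.6211 ≈ 30.818 mg/L.
One interval later, Cmin,ss = Cmax,ss·e^(−kτ) ≈ 30.818 × 0.3789 ≈ 11.677 mg/L.
Trough 11.7 mg/L vs MEC 2 mg/L: adequate.

11.7 mg/L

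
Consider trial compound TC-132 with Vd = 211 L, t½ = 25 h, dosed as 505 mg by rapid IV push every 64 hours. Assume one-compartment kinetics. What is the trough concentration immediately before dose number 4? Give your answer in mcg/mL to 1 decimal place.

0.5 mcg/mL

f = (1/2)^(τ/t½) = (1/2)^(64/25) ≈ 0.1696.
C₀ = D/Vd = 505/211 ≈ 2.393 mcg/mL.
Before the 4th dose, 3 doses have been given. Superposition: Cmin = C₀·(f + f² + … + f^3).
≈ 2.393 × (0.1696 + 0.0288 + 0.0049) ≈ 2.393 × 0.2033 ≈ 0.486 mcg/mL.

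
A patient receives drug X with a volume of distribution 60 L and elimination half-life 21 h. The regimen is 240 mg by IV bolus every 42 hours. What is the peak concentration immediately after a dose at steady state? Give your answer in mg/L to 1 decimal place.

5.3 mg/L

The dosing interval is 2 half-lives, so f = 2^(−2) = 0.25.
Accumulation ratio R = 1/(1 − f) = 1/0.75 = 4/3.
Single-dose peak C₀ = D/Vd = 240/60 = 4 mg/L.
Steady-state peak Cmax,ss = C₀·R = 4 × 4/3 ≈ 5.333 mg/L.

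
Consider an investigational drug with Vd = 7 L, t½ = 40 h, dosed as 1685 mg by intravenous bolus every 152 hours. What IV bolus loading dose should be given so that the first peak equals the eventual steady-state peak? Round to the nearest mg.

f = (1/2)^(152/40) ≈ 0.071794; accumulation ratio R = 1/(1−f) ≈ 1.07735.
Loading dose to hit Cmax,ss on first dose: D_load = D_maint·R ≈ 1685 × 1.07735 ≈ 1815.33 mg.

1815 mg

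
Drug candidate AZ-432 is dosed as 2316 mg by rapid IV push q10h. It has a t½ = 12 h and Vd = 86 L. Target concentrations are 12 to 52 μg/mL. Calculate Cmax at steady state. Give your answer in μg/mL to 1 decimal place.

τ/t½ = 10/12 ≈ 0.83333, so fraction remaining f = (1/2)^(10/12) ≈ 0.5612.
Accumulation ratio R = 1/(1 − f) ≈ 1/0.4388 ≈ 2.2789.
Single-dose peak C₀ = D/Vd = 2316/86 ≈ 26.930 μg/mL.
Steady-state peak Cmax,ss = C₀·R ≈ 26.930 × 2.2789 ≈ 61.371 μg/mL.
Peak 61.4 μg/mL vs MTC 52 μg/mL: exceeds toxic threshold.

61.4 μg/mL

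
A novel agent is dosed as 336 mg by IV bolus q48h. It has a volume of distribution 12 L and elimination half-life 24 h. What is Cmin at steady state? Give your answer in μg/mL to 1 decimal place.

The dosing interval is 2 half-lives, so f = 2^(−2) = 0.25.
Accumulation ratio R = 1/(1 − f) = 1/0.75 = 4/3.
Single-dose peak C₀ = D/Vd = 336/12 = 28 μg/mL.
Steady-state peak Cmax,ss = C₀·R = 28 × 4/3 ≈ 37.333 μg/mL.
Steady-state trough Cmin,ss = Cmax,ss·f ≈ 37.333 × 0.25 ≈ 9.333 μg/mL.

9.3 μg/mL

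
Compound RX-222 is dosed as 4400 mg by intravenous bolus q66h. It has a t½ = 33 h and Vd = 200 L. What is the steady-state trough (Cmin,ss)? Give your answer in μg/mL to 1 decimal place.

7.3 μg/mL

τ = 66 h = 2 half-lives, so f = (1/2)^2 = 0.25.
At steady state, R = 1/(1 − 0.25) = 4/3.
Single-dose peak C₀ = D/Vd = 4400/200 = 22 μg/mL.
Steady-state peak Cmax,ss = C₀·R = 22 × 4/3 ≈ 29.333 μg/mL.
Steady-state trough Cmin,ss = Cmax,ss·f ≈ 29.333 × 0.25 ≈ 7.333 μg/mL.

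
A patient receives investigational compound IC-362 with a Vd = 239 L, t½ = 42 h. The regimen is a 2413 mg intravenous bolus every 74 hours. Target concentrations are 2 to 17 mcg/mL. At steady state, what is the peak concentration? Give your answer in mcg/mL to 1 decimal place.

τ/t½ = 74/42 ≈ 1.7619, so fraction remaining f = (1/2)^(74/42) ≈ 0.2949.
Accumulation ratio R = 1/(1 − f) ≈ 1/0.7051 ≈ 1.4182.
Each bolus raises the concentration by D/Vd = 2413/239 ≈ 10.096 mcg/mL.
Steady-state peak Cmax,ss = C₀·R ≈ 10.096 × 1.4182 ≈ 14.318 mcg/mL.
Peak 14.3 mcg/mL vs MTC 17 mcg/mL: below toxic threshold.

14.3 mcg/mL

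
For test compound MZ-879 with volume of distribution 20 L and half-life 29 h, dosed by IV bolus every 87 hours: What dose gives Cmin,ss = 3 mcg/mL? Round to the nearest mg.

420 mg

τ/t½ = 87/29 ≈ 3, so f = (1/2)^(87/29) ≈ 0.125000.
Cmin,ss = (D/Vd)·f/(1−f), so D = Cmin,ss·Vd·(1−f)/f.
D = 3 × 20 × (1−f)/f ≈ 3 × 20 × 7.00000 ≈ 420.00 mg.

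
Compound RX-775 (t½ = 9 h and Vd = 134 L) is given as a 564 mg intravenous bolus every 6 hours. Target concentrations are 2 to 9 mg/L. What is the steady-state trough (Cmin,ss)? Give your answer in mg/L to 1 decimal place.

7.2 mg/L

k = ln2/t½ = ln2/9 ≈ 0.077016 h⁻¹; fraction remaining f = e^(−kτ) = e^(−0.077016×6) ≈ 0.6300.
Single-dose peak C₀ = D/Vd = 564/134 ≈ 4.209 mg/L.
Steady-state trough Cmin,ss = C₀·f/(1−f) ≈ 4.209 × 0.6300/0.3700 ≈ 7.167 mg/L.
Trough 7.2 mg/L vs MEC 2 mg/L: adequate.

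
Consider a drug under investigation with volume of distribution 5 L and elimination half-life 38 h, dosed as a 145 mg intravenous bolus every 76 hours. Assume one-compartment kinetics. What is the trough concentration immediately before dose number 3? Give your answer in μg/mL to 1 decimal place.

9.1 μg/mL

f = (1/2)^(τ/t½) = (1/2)^(76/38) ≈ 0.2500.
C₀ = D/Vd = 145/5 ≈ 29.000 μg/mL.
Before the 3rd dose, 2 doses have been given. Superposition: Cmin = C₀·(f + f²).
≈ 29.000 × (0.2500 + 0.0625) ≈ 29.000 × 0.3125 ≈ 9.062 μg/mL.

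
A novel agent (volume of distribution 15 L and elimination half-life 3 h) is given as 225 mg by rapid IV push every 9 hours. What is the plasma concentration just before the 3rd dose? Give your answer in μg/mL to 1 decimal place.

f = (1/2)^(τ/t½) = (1/2)^(9/3) ≈ 0.1250.
C₀ = D/Vd = 225/15 ≈ 15.000 μg/mL.
Before the 3rd dose, 2 doses have been given. Superposition: Cmin = C₀·(f + f²).
≈ 15.000 × (0.1250 + 0.0156) ≈ 15.000 × 0.1406 ≈ 2.109 μg/mL.

2.1 μg/mL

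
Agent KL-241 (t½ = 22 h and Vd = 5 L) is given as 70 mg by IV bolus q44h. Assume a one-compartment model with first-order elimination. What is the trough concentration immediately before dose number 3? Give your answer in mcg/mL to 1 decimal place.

f = (1/2)^(τ/t½) = (1/2)^(44/22) ≈ 0.2500.
C₀ = D/Vd = 70/5 ≈ 14.000 mcg/mL.
Before the 3rd dose, 2 doses have been given. Superposition: Cmin = C₀·(f + f²).
≈ 14.000 × (0.2500 + 0.0625) ≈ 14.000 × 0.3125 ≈ 4.375 mcg/mL.

4.4 mcg/mL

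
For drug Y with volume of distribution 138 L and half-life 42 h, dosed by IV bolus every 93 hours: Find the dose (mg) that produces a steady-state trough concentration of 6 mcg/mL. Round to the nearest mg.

3014 mg

τ/t½ = 93/42 ≈ 2.2143, so f = (1/2)^(93/42) ≈ 0.215493.
Cmin,ss = (D/Vd)·f/(1−f), so D = Cmin,ss·Vd·(1−f)/f.
D = 6 × 138 × (1−f)/f ≈ 6 × 138 × 3.64052 ≈ 3014.35 mg.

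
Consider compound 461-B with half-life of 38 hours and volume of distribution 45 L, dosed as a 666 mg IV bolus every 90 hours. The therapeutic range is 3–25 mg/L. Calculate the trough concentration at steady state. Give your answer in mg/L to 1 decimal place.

3.6 mg/L

Over one 90-h interval, 90/38 ≈ 2.3684 half-lives elapse, leaving f ≈ 0.1937 of each dose.
At steady state, accumulation factor R = 1/(1 − e^(−kτ)) ≈ 1.2402.
Each bolus raises the concentration by D/Vd = 666/45 ≈ 14.800 mg/L.
Cmax,ss = C₀/(1 − f) ≈ 14.800/0.8063 ≈ 18.355 mg/L.
Steady-state trough Cmin,ss = Cmax,ss·f ≈ 18.355 × 0.1937 ≈ 3.555 mg/L.
Trough 3.6 mg/L vs MEC 3 mg/L: adequate.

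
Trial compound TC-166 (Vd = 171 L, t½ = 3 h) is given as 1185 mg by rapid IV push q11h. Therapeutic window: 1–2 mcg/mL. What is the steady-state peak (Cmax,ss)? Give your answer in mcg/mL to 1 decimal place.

7.5 mcg/mL

k = ln2/t½ = ln2/3 ≈ 0.231049 h⁻¹; fraction remaining f = e^(−kτ) = e^(−0.231049×11) ≈ 0.0787.
At steady state, accumulation factor R = 1/(1 − e^(−kτ)) ≈ 1.0854.
Each bolus raises the concentration by D/Vd = 1185/171 ≈ 6.930 mcg/mL.
Steady-state peak Cmax,ss = C₀·R ≈ 6.930 × 1.0854 ≈ 7.522 mcg/mL.
Peak 7.5 mcg/mL vs MTC 2 mcg/mL: exceeds toxic threshold.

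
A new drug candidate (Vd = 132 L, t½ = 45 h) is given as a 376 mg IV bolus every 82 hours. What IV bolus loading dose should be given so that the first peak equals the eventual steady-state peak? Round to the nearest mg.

f = (1/2)^(82/45) ≈ 0.282785; accumulation ratio R = 1/(1−f) ≈ 1.39428.
Loading dose to hit Cmax,ss on first dose: D_load = D_maint·R ≈ 376 × 1.39428 ≈ 524.25 mg.

524 mg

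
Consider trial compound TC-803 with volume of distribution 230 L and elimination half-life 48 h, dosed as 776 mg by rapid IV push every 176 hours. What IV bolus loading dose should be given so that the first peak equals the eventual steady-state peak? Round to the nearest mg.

f = (1/2)^(176/48) ≈ 0.078745; accumulation ratio R = 1/(1−f) ≈ 1.08548.
Loading dose to hit Cmax,ss on first dose: D_load = D_maint·R ≈ 776 × 1.08548 ≈ 842.33 mg.

842 mg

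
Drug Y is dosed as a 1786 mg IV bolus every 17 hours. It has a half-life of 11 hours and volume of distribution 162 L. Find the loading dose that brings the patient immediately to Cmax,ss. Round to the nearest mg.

2717 mg

f = (1/2)^(17/11) ≈ 0.342588; accumulation ratio R = 1/(1−f) ≈ 1.52112.
Loading dose to hit Cmax,ss on first dose: D_load = D_maint·R ≈ 1786 × 1.52112 ≈ 2716.72 mg.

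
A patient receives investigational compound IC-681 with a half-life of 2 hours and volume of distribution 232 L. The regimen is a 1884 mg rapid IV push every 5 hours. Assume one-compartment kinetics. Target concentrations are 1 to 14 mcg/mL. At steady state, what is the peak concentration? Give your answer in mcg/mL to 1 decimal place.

Over one 5-h interval, 5/2 ≈ 2.5 half-lives elapse, leaving f ≈ 0.1768 of each dose.
Accumulation ratio R = 1/(1 − f) ≈ 1/0.8232 ≈ 1.2148.
Each bolus raises the concentration by D/Vd = 1884/232 ≈ 8.121 mcg/mL.
Steady-state peak Cmax,ss = C₀·R ≈ 8.121 × 1.2148 ≈ 9.865 mcg/mL.
Peak 9.9 mcg/mL vs MTC 14 mcg/mL: below toxic threshold.

9.9 mcg/mL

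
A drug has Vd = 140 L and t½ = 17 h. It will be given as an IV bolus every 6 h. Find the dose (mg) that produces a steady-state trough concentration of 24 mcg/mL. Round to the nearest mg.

931 mg

τ/t½ = 6/17 ≈ 0.35294, so f = (1/2)^(6/17) ≈ 0.782986.
Cmin,ss = (D/Vd)·f/(1−f), so D = Cmin,ss·Vd·(1−f)/f.
D = 24 × 140 × (1−f)/f ≈ 24 × 140 × 0.27716 ≈ 931.26 mg.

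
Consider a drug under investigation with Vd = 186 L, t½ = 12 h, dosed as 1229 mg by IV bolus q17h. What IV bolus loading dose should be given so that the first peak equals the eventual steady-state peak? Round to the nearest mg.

f = (1/2)^(17/12) ≈ 0.374577; accumulation ratio R = 1/(1−f) ≈ 1.59892.
Loading dose to hit Cmax,ss on first dose: D_load = D_maint·R ≈ 1229 × 1.59892 ≈ 1965.07 mg.

1965 mg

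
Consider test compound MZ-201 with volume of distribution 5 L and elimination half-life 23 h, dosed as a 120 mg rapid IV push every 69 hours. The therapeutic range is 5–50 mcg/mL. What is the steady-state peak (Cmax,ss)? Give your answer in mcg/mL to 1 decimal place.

27.4 mcg/mL

The dosing interval is 3 half-lives, so f = 2^(−3) = 0.125.
Accumulation ratio R = 1/(1 − f) = 1/0.875 = 8/7.
Single-dose peak C₀ = D/Vd = 120/5 = 24 mcg/mL.
Steady-state peak Cmax,ss = C₀·R = 24 × 8/7 ≈ 27.429 mcg/mL.
Peak 27.4 mcg/mL vs MTC 50 mcg/mL: below toxic threshold.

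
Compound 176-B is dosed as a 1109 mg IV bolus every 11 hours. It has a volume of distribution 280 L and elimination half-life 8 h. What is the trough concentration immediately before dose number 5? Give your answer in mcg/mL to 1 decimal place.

f = (1/2)^(τ/t½) = (1/2)^(11/8) ≈ 0.3856.
C₀ = D/Vd = 1109/280 ≈ 3.961 mcg/mL.
Before the 5th dose, 4 doses have been given. Superposition: Cmin = C₀·(f + f² + … + f^4).
≈ 3.961 × (0.3856 + 0.1487 + 0.0573 + 0.0221) ≈ 3.961 × 0.6137 ≈ 2.431 mcg/mL.

2.4 mcg/mL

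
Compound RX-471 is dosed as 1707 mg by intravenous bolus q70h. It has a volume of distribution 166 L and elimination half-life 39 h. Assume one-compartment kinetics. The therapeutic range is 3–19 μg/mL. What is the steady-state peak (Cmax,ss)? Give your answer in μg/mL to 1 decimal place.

k = ln2/t½ = ln2/39 ≈ 0.017773 h⁻¹; fraction remaining f = e^(−kτ) = e^(−0.017773×70) ≈ 0.2882.
Accumulation ratio R = 1/(1 − f) ≈ 1/0.7118 ≈ 1.4049.
Single-dose peak C₀ = D/Vd = 1707/166 ≈ 10.283 μg/mL.
Steady-state peak Cmax,ss = C₀·R ≈ 10.283 × 1.4049 ≈ 14.447 μg/mL.
Peak 14.4 μg/mL vs MTC 19 μg/mL: below toxic threshold.

14.4 μg/mL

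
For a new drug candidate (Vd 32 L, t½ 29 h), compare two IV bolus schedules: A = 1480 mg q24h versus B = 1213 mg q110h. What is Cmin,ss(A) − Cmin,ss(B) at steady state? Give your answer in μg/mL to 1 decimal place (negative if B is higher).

56.8 μg/mL

Regimen A: f = (1/2)^(24/29) ≈ 0.5635; Cmin,ss = (1480/32)·f/(1−f) ≈ 59.706 μg/mL.
Regimen B: f = (1/2)^(110/29) ≈ 0.0721; Cmin,ss = (1213/32)·f/(1−f) ≈ 2.945 μg/mL.
Difference ≈ 59.706 − 2.945 ≈ 56.761 μg/mL.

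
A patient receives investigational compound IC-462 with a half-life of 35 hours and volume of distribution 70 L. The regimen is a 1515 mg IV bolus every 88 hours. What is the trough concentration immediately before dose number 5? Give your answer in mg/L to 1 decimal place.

4.6 mg/L

f = (1/2)^(τ/t½) = (1/2)^(88/35) ≈ 0.1750.
C₀ = D/Vd = 1515/70 ≈ 21.643 mg/L.
Before the 5th dose, 4 doses have been given. Superposition: Cmin = C₀·(f + f² + … + f^4).
≈ 21.643 × (0.1750 + 0.0306 + 0.0054 + 0.0009) ≈ 21.643 × 0.2119 ≈ 4.586 mg/L.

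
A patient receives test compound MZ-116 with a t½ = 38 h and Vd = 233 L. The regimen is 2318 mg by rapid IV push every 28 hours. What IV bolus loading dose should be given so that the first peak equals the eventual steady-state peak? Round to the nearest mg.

5796 mg

f = (1/2)^(28/38) ≈ 0.600051; accumulation ratio R = 1/(1−f) ≈ 2.50032.
Loading dose to hit Cmax,ss on first dose: D_load = D_maint·R ≈ 2318 × 2.50032 ≈ 5795.74 mg.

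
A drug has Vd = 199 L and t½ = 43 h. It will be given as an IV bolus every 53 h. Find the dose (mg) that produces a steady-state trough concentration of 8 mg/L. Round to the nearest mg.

2149 mg

τ/t½ = 53/43 ≈ 1.2326, so f = (1/2)^(53/43) ≈ 0.425562.
Cmin,ss = (D/Vd)·f/(1−f), so D = Cmin,ss·Vd·(1−f)/f.
D = 8 × 199 × (1−f)/f ≈ 8 × 199 × 1.34983 ≈ 2148.93 mg.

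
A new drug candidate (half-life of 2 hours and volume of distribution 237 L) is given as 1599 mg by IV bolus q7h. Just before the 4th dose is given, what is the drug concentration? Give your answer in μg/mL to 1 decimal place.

0.7 μg/mL

f = (1/2)^(τ/t½) = (1/2)^(7/2) ≈ 0.0884.
C₀ = D/Vd = 1599/237 ≈ 6.747 μg/mL.
Before the 4th dose, 3 doses have been given. Superposition: Cmin = C₀·(f + f² + … + f^3).
≈ 6.747 × (0.0884 + 0.0078 + 0.0007) ≈ 6.747 × 0.0969 ≈ 0.654 μg/mL.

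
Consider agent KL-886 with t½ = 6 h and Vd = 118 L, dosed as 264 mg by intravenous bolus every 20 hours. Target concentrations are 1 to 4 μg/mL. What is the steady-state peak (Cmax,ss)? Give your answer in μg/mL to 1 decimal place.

Over one 20-h interval, 20/6 ≈ 3.3333 half-lives elapse, leaving f ≈ 0.0992 of each dose.
Accumulation ratio R = 1/(1 − f) ≈ 1/0.9008 ≈ 1.1101.
Each bolus raises the concentration by D/Vd = 264/118 ≈ 2.237 μg/mL.
Steady-state peak Cmax,ss = C₀·R ≈ 2.237 × 1.1101 ≈ 2.483 μg/mL.
Peak 2.5 μg/mL vs MTC 4 μg/mL: below toxic threshold.

2.5 μg/mL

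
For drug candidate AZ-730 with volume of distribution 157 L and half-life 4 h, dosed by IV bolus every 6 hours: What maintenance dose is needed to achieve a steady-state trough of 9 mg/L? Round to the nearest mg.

2584 mg

τ/t½ = 6/4 ≈ 1.5, so f = (1/2)^(6/4) ≈ 0.353553.
Cmin,ss = (D/Vd)·f/(1−f), so D = Cmin,ss·Vd·(1−f)/f.
D = 9 × 157 × (1−f)/f ≈ 9 × 157 × 1.82843 ≈ 2583.57 mg.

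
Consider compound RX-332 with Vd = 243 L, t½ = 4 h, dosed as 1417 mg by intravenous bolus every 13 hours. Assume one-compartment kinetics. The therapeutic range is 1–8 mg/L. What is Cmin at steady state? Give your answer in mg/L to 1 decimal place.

0.7 mg/L

k = ln2/t½ = ln2/4 ≈ 0.173287 h⁻¹; fraction remaining f = e^(−kτ) = e^(−0.173287×13) ≈ 0.1051.
Accumulation ratio R = 1/(1 − f) ≈ 1/0.8949 ≈ 1.1174.
Each bolus raises the concentration by D/Vd = 1417/243 ≈ 5.831 mg/L.
Steady-state peak Cmax,ss = C₀·R ≈ 5.831 × 1.1174 ≈ 6.516 mg/L.
One interval later, Cmin,ss = Cmax,ss·e^(−kτ) ≈ 6.516 × 0.1051 ≈ 0.685 mg/L.
Trough 0.7 mg/L vs MEC 1 mg/L: subtherapeutic.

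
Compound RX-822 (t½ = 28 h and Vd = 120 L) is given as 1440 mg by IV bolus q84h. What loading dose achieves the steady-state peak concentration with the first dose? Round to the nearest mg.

f = (1/2)^(84/28) ≈ 0.125000; accumulation ratio R = 1/(1−f) ≈ 1.14286.
Loading dose to hit Cmax,ss on first dose: D_load = D_maint·R ≈ 1440 × 1.14286 ≈ 1645.72 mg.

1646 mg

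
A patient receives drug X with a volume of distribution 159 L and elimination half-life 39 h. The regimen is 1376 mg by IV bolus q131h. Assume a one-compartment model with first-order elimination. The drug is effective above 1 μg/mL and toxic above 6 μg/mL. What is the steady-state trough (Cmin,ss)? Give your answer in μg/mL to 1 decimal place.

τ/t½ = 131/39 ≈ 3.359, so fraction remaining f = (1/2)^(131/39) ≈ 0.0975.
Each bolus raises the concentration by D/Vd = 1376/159 ≈ 8.654 μg/mL.
Steady-state trough Cmin,ss = C₀·f/(1−f) ≈ 8.654 × 0.0975/0.9025 ≈ 0.935 μg/mL.
Trough 0.9 μg/mL vs MEC 1 μg/mL: subtherapeutic.

0.9 μg/mL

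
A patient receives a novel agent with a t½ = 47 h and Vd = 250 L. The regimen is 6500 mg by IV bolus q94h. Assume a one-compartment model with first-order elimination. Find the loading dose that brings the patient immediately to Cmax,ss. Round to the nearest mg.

8667 mg

f = (1/2)^(94/47) ≈ 0.250000; accumulation ratio R = 1/(1−f) ≈ 1.33333.
Loading dose to hit Cmax,ss on first dose: D_load = D_maint·R ≈ 6500 × 1.33333 ≈ 8666.64 mg.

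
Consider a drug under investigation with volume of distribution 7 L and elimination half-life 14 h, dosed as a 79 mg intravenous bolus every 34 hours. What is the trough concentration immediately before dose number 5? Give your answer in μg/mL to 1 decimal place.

f = (1/2)^(τ/t½) = (1/2)^(34/14) ≈ 0.1857.
C₀ = D/Vd = 79/7 ≈ 11.286 μg/mL.
Before the 5th dose, 4 doses have been given. Superposition: Cmin = C₀·(f + f² + … + f^4).
≈ 11.286 × (0.1857 + 0.0345 + 0.0064 + 0.0012) ≈ 11.286 × 0.2278 ≈ 2.571 μg/mL.

2.6 μg/mL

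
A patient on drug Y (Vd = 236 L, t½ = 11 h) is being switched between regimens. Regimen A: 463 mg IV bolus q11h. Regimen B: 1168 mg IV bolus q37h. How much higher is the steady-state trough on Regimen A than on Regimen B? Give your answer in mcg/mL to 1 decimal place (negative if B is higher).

1.4 mcg/mL

Regimen A: f = (1/2)^(11/11) ≈ 0.5000; Cmin,ss = (463/236)·f/(1−f) ≈ 1.962 mcg/mL.
Regimen B: f = (1/2)^(37/11) ≈ 0.0972; Cmin,ss = (1168/236)·f/(1−f) ≈ 0.533 mcg/mL.
Difference ≈ 1.962 − 0.533 ≈ 1.429 mcg/mL.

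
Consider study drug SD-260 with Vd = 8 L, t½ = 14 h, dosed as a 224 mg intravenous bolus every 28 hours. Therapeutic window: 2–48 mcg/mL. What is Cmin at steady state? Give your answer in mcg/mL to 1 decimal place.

9.3 mcg/mL

τ = 28 h = 2 half-lives, so f = (1/2)^2 = 0.25.
At steady state, R = 1/(1 − 0.25) = 4/3.
Single-dose peak C₀ = D/Vd = 224/8 = 28 mcg/mL.
Steady-state peak Cmax,ss = C₀·R = 28 × 4/3 ≈ 37.333 mcg/mL.
Steady-state trough Cmin,ss = Cmax,ss·f ≈ 37.333 × 0.25 ≈ 9.333 mcg/mL.
Trough 9.3 mcg/mL vs MEC 2 mcg/mL: adequate.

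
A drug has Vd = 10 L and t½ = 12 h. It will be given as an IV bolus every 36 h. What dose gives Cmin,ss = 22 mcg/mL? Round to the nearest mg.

τ/t½ = 36/12 ≈ 3, so f = (1/2)^(36/12) ≈ 0.125000.
Cmin,ss = (D/Vd)·f/(1−f), so D = Cmin,ss·Vd·(1−f)/f.
D = 22 × 10 × (1−f)/f ≈ 22 × 10 × 7.00000 ≈ 1540.00 mg.

1540 mg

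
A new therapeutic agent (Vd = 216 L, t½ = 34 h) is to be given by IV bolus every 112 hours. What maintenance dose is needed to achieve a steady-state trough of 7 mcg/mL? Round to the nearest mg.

13319 mg

τ/t½ = 112/34 ≈ 3.2941, so f = (1/2)^(112/34) ≈ 0.101946.
Cmin,ss = (D/Vd)·f/(1−f), so D = Cmin,ss·Vd·(1−f)/f.
D = 7 × 216 × (1−f)/f ≈ 7 × 216 × 8.80911 ≈ 13319.37 mg.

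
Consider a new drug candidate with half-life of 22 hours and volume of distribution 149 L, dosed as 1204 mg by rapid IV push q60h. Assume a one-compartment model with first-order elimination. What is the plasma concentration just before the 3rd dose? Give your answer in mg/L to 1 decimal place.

f = (1/2)^(τ/t½) = (1/2)^(60/22) ≈ 0.1510.
C₀ = D/Vd = 1204/149 ≈ 8.081 mg/L.
Before the 3rd dose, 2 doses have been given. Superposition: Cmin = C₀·(f + f²).
≈ 8.081 × (0.1510 + 0.0228) ≈ 8.081 × 0.1738 ≈ 1.404 mg/L.

1.4 mg/L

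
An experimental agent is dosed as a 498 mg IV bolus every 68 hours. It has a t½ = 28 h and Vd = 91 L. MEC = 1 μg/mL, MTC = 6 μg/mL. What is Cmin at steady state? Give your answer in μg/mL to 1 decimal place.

Over one 68-h interval, 68/28 ≈ 2.4286 half-lives elapse, leaving f ≈ 0.1857 of each dose.
Accumulation ratio R = 1/(1 − f) ≈ 1/0.8143 ≈ 1.2280.
Each bolus raises the concentration by D/Vd = 498/91 ≈ 5.473 μg/mL.
Steady-state peak Cmax,ss = C₀·R ≈ 5.473 × 1.2280 ≈ 6.721 μg/mL.
One interval later, Cmin,ss = Cmax,ss·e^(−kτ) ≈ 6.721 × 0.1857 ≈ 1.248 μg/mL.
Trough 1.2 μg/mL vs MEC 1 μg/mL: adequate.

1.2 μg/mL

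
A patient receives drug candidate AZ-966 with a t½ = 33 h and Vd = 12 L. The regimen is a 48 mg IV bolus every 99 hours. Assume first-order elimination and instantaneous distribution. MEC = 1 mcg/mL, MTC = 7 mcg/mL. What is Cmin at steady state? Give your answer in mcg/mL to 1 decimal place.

0.6 mcg/mL

τ = 99 h = 3 half-lives, so f = (1/2)^3 = 0.125.
Accumulation ratio R = 1/(1 − f) = 1/0.875 = 8/7.
Single-dose peak C₀ = D/Vd = 48/12 = 4 mcg/mL.
Steady-state peak Cmax,ss = C₀·R = 4 × 8/7 ≈ 4.571 mcg/mL.
Steady-state trough Cmin,ss = Cmax,ss·f ≈ 4.571 × 0.125 ≈ 0.571 mcg/mL.
Trough 0.6 mcg/mL vs MEC 1 mcg/mL: subtherapeutic.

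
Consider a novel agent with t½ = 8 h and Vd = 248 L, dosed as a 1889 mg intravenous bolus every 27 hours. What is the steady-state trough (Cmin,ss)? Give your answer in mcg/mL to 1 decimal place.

0.8 mcg/mL

Over one 27-h interval, 27/8 ≈ 3.375 half-lives elapse, leaving f ≈ 0.0964 of each dose.
Single-dose peak C₀ = D/Vd = 1889/248 ≈ 7.617 mcg/mL.
Steady-state trough Cmin,ss = C₀·f/(1−f) ≈ 7.617 × 0.0964/0.9036 ≈ 0.813 mcg/mL.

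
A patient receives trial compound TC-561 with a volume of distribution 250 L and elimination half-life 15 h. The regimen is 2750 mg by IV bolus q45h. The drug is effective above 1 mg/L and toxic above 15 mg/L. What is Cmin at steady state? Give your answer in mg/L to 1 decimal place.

The dosing interval is 3 half-lives, so f = 2^(−3) = 0.125.
Accumulation ratio R = 1/(1 − f) = 1/0.875 = 8/7.
Single-dose peak C₀ = D/Vd = 2750/250 = 11 mg/L.
Steady-state peak Cmax,ss = C₀·R = 11 × 8/7 ≈ 12.571 mg/L.
Steady-state trough Cmin,ss = Cmax,ss·f ≈ 12.571 × 0.125 ≈ 1.571 mg/L.
Trough 1.6 mg/L vs MEC 1 mg/L: adequate.

1.6 mg/L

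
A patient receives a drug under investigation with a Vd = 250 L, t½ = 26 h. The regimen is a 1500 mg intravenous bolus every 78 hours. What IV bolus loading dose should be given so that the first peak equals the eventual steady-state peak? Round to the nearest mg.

f = (1/2)^(78/26) ≈ 0.125000; accumulation ratio R = 1/(1−f) ≈ 1.14286.
Loading dose to hit Cmax,ss on first dose: D_load = D_maint·R ≈ 1500 × 1.14286 ≈ 1714.29 mg.

1714 mg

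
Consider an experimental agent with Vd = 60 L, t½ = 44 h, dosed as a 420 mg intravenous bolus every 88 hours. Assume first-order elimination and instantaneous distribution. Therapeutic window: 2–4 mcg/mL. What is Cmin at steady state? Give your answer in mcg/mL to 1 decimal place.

The dosing interval is 2 half-lives, so f = 2^(−2) = 0.25.
Accumulation ratio R = 1/(1 − f) = 1/0.75 = 4/3.
Single-dose peak C₀ = D/Vd = 420/60 = 7 mcg/mL.
Steady-state peak Cmax,ss = C₀·R = 7 × 4/3 ≈ 9.333 mcg/mL.
Steady-state trough Cmin,ss = Cmax,ss·f ≈ 9.333 × 0.25 ≈ 2.333 mcg/mL.
Trough 2.3 mcg/mL vs MEC 2 mcg/mL: adequate.

2.3 mcg/mL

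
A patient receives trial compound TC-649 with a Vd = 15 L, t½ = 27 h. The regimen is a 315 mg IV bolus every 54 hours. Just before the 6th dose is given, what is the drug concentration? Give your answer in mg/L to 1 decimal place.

f = (1/2)^(τ/t½) = (1/2)^(54/27) ≈ 0.2500.
C₀ = D/Vd = 315/15 ≈ 21.000 mg/L.
Before the 6th dose, 5 doses have been given. Superposition: Cmin = C₀·(f + f² + … + f^5).
≈ 21.000 × (0.2500 + 0.0625 + 0.0156 + 0.0039 + 0.0010) ≈ 21.000 × 0.3330 ≈ 6.993 mg/L.

7.0 mg/L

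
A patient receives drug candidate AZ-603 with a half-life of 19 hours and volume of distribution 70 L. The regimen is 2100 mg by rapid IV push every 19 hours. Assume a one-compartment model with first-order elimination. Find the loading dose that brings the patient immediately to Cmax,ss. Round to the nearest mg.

f = (1/2)^(19/19) ≈ 0.500000; accumulation ratio R = 1/(1−f) ≈ 2.00000.
Loading dose to hit Cmax,ss on first dose: D_load = D_maint·R ≈ 2100 × 2.00000 ≈ 4200.00 mg.

4200 mg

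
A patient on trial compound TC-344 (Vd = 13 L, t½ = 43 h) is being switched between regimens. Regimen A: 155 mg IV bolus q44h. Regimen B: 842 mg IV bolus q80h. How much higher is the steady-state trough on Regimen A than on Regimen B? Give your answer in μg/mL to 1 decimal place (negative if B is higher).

-13.1 μg/mL

Regimen A: f = (1/2)^(44/43) ≈ 0.4920; Cmin,ss = (155/13)·f/(1−f) ≈ 11.548 μg/mL.
Regimen B: f = (1/2)^(80/43) ≈ 0.2754; Cmin,ss = (842/13)·f/(1−f) ≈ 24.617 μg/mL.
Difference ≈ 11.548 − 24.617 ≈ -13.069 μg/mL.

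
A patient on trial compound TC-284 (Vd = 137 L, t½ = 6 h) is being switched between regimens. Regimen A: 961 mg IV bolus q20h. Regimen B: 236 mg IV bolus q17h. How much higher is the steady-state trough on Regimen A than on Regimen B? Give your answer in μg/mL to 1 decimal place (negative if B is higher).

Regimen A: f = (1/2)^(20/6) ≈ 0.0992; Cmin,ss = (961/137)·f/(1−f) ≈ 0.772 μg/mL.
Regimen B: f = (1/2)^(17/6) ≈ 0.1403; Cmin,ss = (236/137)·f/(1−f) ≈ 0.281 μg/mL.
Difference ≈ 0.772 − 0.281 ≈ 0.491 μg/mL.

0.5 μg/mL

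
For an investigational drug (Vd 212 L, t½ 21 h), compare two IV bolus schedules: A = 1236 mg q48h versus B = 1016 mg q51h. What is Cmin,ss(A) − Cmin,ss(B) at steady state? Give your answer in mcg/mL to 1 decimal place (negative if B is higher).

0.4 mcg/mL

Regimen A: f = (1/2)^(48/21) ≈ 0.2051; Cmin,ss = (1236/212)·f/(1−f) ≈ 1.504 mcg/mL.
Regimen B: f = (1/2)^(51/21) ≈ 0.1857; Cmin,ss = (1016/212)·f/(1−f) ≈ 1.093 mcg/mL.
Difference ≈ 1.504 − 1.093 ≈ 0.411 mcg/mL.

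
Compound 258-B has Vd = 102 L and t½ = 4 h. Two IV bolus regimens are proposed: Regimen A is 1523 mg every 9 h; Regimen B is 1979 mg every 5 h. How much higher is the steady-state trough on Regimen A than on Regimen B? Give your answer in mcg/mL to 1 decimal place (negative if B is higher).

-10.1 mcg/mL

Regimen A: f = (1/2)^(9/4) ≈ 0.2102; Cmin,ss = (1523/102)·f/(1−f) ≈ 3.974 mcg/mL.
Regimen B: f = (1/2)^(5/4) ≈ 0.4204; Cmin,ss = (1979/102)·f/(1−f) ≈ 14.073 mcg/mL.
Difference ≈ 3.974 − 14.073 ≈ -10.099 mcg/mL.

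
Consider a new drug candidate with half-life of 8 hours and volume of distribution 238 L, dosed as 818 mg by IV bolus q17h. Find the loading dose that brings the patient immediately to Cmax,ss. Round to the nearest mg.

f = (1/2)^(17/8) ≈ 0.229251; accumulation ratio R = 1/(1−f) ≈ 1.29744.
Loading dose to hit Cmax,ss on first dose: D_load = D_maint·R ≈ 818 × 1.29744 ≈ 1061.31 mg.

1061 mg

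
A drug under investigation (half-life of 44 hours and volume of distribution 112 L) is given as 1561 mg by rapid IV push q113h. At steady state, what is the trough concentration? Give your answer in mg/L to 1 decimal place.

2.8 mg/L

k = ln2/t½ = ln2/44 ≈ 0.015753 h⁻¹; fraction remaining f = e^(−kτ) = e^(−0.015753×113) ≈ 0.1686.
Accumulation ratio R = 1/(1 − f) ≈ 1/0.8314 ≈ 1.2028.
Each bolus raises the concentration by D/Vd = 1561/112 ≈ 13.938 mg/L.
Steady-state peak Cmax,ss = C₀·R ≈ 13.938 × 1.2028 ≈ 16.765 mg/L.
Steady-state trough Cmin,ss = Cmax,ss·f ≈ 16.765 × 0.1686 ≈ 2.827 mg/L.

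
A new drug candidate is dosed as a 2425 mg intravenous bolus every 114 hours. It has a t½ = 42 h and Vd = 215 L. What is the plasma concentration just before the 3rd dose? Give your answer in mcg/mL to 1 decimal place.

2.0 mcg/mL

f = (1/2)^(τ/t½) = (1/2)^(114/42) ≈ 0.1524.
C₀ = D/Vd = 2425/215 ≈ 11.279 mcg/mL.
Before the 3rd dose, 2 doses have been given. Superposition: Cmin = C₀·(f + f²).
≈ 11.279 × (0.1524 + 0.0232) ≈ 11.279 × 0.1756 ≈ 1.981 mcg/mL.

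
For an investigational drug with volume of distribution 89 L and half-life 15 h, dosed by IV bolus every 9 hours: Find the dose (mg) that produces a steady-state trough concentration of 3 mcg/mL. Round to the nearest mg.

τ/t½ = 9/15 ≈ 0.6, so f = (1/2)^(9/15) ≈ 0.659754.
Cmin,ss = (D/Vd)·f/(1−f), so D = Cmin,ss·Vd·(1−f)/f.
D = 3 × 89 × (1−f)/f ≈ 3 × 89 × 0.51572 ≈ 137.70 mg.

138 mg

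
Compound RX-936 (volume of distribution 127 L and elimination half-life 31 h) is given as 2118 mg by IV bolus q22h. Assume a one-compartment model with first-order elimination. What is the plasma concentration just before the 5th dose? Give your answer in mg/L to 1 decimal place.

22.6 mg/L

f = (1/2)^(τ/t½) = (1/2)^(22/31) ≈ 0.6115.
C₀ = D/Vd = 2118/127 ≈ 16.677 mg/L.
Before the 5th dose, 4 doses have been given. Superposition: Cmin = C₀·(f + f² + … + f^4).
≈ 16.677 × (0.6115 + 0.3739 + 0.2287 + 0.1398) ≈ 16.677 × 1.3539 ≈ 22.579 mg/L.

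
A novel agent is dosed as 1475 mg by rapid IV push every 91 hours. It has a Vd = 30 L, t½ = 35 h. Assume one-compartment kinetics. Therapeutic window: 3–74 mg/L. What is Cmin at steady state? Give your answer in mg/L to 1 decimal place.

9.7 mg/L

Over one 91-h interval, 91/35 ≈ 2.6 half-lives elapse, leaving f ≈ 0.1649 of each dose.
Each bolus raises the concentration by D/Vd = 1475/30 ≈ 49.167 mg/L.
Steady-state trough Cmin,ss = C₀·f/(1−f) ≈ 49.167 × 0.1649/0.8351 ≈ 9.709 mg/L.
Trough 9.7 mg/L vs MEC 3 mg/L: adequate.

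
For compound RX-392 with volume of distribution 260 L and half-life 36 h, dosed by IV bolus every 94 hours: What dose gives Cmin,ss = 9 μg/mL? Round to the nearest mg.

τ/t½ = 94/36 ≈ 2.6111, so f = (1/2)^(94/36) ≈ 0.163673.
Cmin,ss = (D/Vd)·f/(1−f), so D = Cmin,ss·Vd·(1−f)/f.
D = 9 × 260 × (1−f)/f ≈ 9 × 260 × 5.10974 ≈ 11956.79 mg.

11957 mg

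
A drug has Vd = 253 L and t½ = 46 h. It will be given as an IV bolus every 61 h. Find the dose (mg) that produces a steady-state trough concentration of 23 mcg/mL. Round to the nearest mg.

8770 mg

τ/t½ = 61/46 ≈ 1.3261, so f = (1/2)^(61/46) ≈ 0.398849.
Cmin,ss = (D/Vd)·f/(1−f), so D = Cmin,ss·Vd·(1−f)/f.
D = 23 × 253 × (1−f)/f ≈ 23 × 253 × 1.50721 ≈ 8770.45 mg.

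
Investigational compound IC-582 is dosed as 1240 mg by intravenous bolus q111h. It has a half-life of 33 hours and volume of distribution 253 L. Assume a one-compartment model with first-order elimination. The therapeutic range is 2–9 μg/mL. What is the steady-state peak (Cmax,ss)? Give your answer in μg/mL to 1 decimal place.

Over one 111-h interval, 111/33 ≈ 3.3636 half-lives elapse, leaving f ≈ 0.0972 of each dose.
At steady state, accumulation factor R = 1/(1 − e^(−kτ)) ≈ 1.1077.
Single-dose peak C₀ = D/Vd = 1240/253 ≈ 4.901 μg/mL.
Steady-state peak Cmax,ss = C₀·R ≈ 4.901 × 1.1077 ≈ 5.429 μg/mL.
Peak 5.4 μg/mL vs MTC 9 μg/mL: below toxic threshold.

5.4 μg/mL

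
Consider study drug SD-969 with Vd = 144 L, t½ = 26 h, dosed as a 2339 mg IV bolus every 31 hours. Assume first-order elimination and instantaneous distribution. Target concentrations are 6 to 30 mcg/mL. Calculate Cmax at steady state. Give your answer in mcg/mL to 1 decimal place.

28.9 mcg/mL

k = ln2/t½ = ln2/26 ≈ 0.026660 h⁻¹; fraction remaining f = e^(−kτ) = e^(−0.026660×31) ≈ 0.4376.
At steady state, accumulation factor R = 1/(1 − e^(−kτ)) ≈ 1.7781.
Single-dose peak C₀ = D/Vd = 2339/144 ≈ 16.243 mcg/mL.
Steady-state peak Cmax,ss = C₀·R ≈ 16.243 × 1.7781 ≈ 28.882 mcg/mL.
Peak 28.9 mcg/mL vs MTC 30 mcg/mL: below toxic threshold.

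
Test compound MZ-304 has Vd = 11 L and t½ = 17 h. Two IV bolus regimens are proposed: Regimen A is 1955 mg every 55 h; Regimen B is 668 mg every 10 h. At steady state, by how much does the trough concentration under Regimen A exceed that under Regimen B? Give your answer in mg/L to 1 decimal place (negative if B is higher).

-99.5 mg/L

Regimen A: f = (1/2)^(55/17) ≈ 0.1062; Cmin,ss = (1955/11)·f/(1−f) ≈ 21.117 mg/L.
Regimen B: f = (1/2)^(10/17) ≈ 0.6652; Cmin,ss = (668/11)·f/(1−f) ≈ 120.656 mg/L.
Difference ≈ 21.117 − 120.656 ≈ -99.539 mg/L.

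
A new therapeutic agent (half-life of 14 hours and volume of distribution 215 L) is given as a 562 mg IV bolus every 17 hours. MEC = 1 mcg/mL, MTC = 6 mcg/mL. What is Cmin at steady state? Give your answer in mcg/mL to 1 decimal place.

2.0 mcg/mL

Over one 17-h interval, 17/14 ≈ 1.2143 half-lives elapse, leaving f ≈ 0.4310 of each dose.
Each bolus raises the concentration by D/Vd = 562/215 ≈ 2.614 mcg/mL.
Steady-state trough Cmin,ss = C₀·f/(1−f) ≈ 2.614 × 0.4310/0.5690 ≈ 1.980 mcg/mL.
Trough 2.0 mcg/mL vs MEC 1 mcg/mL: adequate.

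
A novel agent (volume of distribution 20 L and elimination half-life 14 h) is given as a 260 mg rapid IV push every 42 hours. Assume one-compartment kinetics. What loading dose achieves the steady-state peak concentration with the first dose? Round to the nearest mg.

297 mg

f = (1/2)^(42/14) ≈ 0.125000; accumulation ratio R = 1/(1−f) ≈ 1.14286.
Loading dose to hit Cmax,ss on first dose: D_load = D_maint·R ≈ 260 × 1.14286 ≈ 297.14 mg.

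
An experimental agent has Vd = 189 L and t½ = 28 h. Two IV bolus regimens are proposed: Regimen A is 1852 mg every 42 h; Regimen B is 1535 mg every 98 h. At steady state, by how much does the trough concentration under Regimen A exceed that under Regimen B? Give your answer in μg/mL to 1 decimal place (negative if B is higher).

4.6 μg/mL

Regimen A: f = (1/2)^(42/28) ≈ 0.3536; Cmin,ss = (1852/189)·f/(1−f) ≈ 5.360 μg/mL.
Regimen B: f = (1/2)^(98/28) ≈ 0.0884; Cmin,ss = (1535/189)·f/(1−f) ≈ 0.788 μg/mL.
Difference ≈ 5.360 − 0.788 ≈ 4.572 μg/mL.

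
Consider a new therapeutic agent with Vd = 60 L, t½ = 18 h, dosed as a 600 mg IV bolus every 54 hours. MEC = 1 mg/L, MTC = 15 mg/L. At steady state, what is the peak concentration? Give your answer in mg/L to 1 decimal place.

τ = 54 h = 3 half-lives, so f = (1/2)^3 = 0.125.
At steady state, R = 1/(1 − 0.125) = 8/7.
Single-dose peak C₀ = D/Vd = 600/60 = 10 mg/L.
Steady-state peak Cmax,ss = C₀·R = 10 × 8/7 ≈ 11.429 mg/L.
Peak 11.4 mg/L vs MTC 15 mg/L: below toxic threshold.

11.4 mg/L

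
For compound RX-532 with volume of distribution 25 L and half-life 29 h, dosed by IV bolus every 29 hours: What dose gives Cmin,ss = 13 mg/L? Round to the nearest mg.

325 mg

τ/t½ = 29/29 ≈ 1, so f = (1/2)^(29/29) ≈ 0.500000.
Cmin,ss = (D/Vd)·f/(1−f), so D = Cmin,ss·Vd·(1−f)/f.
D = 13 × 25 × (1−f)/f ≈ 13 × 25 × 1.00000 ≈ 325.00 mg.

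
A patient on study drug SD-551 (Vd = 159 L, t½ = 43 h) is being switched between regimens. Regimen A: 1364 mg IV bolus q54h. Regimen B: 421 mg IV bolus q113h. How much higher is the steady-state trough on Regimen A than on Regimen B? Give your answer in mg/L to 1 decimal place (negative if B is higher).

5.7 mg/L

Regimen A: f = (1/2)^(54/43) ≈ 0.4188; Cmin,ss = (1364/159)·f/(1−f) ≈ 6.182 mg/L.
Regimen B: f = (1/2)^(113/43) ≈ 0.1618; Cmin,ss = (421/159)·f/(1−f) ≈ 0.511 mg/L.
Difference ≈ 6.182 − 0.511 ≈ 5.671 mg/L.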